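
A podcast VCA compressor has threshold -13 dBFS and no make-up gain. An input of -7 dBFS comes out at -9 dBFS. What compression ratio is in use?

Input overshoot = -7 − (-13) = 6 dB; output overshoot = -9 − (-13) = 4 dB.
Ratio = 6 / 4 = 1.5.

1.5:1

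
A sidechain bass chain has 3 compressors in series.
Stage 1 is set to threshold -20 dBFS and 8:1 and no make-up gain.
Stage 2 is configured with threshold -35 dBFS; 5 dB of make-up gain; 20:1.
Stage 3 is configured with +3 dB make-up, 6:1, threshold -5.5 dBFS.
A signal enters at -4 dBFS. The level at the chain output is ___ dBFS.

Stage 1: 16 dB above -20 dBFS, reduced 8:1 to 2 dB above → -18 dBFS.
Stage 2: 17 dB above -35 dBFS, reduced 20:1 to 0.85 dB above → -34.15 dBFS; +5 dB make-up → -29.15 dBFS.
Stage 3: -29.15 dBFS is at or below the -5.5 dBFS threshold — no compression; make-up brings it to -26.15 dBFS.

-26.15 dBFS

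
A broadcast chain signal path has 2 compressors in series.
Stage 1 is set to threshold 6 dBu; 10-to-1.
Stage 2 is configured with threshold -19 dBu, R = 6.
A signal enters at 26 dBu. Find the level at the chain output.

-14.5 dBu

Stage 1: 26 dBu is 20 dB over 6 dBu; at 10:1 that becomes 2 dB over, giving 8 dBu.
Stage 2: 8 dBu is 27 dB over -19 dBu; at 6:1 that becomes 4.5 dB over, giving -14.5 dBu.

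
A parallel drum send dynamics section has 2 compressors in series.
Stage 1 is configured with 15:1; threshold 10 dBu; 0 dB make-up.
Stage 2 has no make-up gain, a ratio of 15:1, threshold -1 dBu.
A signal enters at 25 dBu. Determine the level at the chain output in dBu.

-0.2 dBu

Stage 1: 15 dB above 10 dBu, reduced 15:1 to 1 dB above → 11 dBu.
Stage 2: 11 dBu is 12 dB over -1 dBu; at 15:1 that becomes 0.8 dB over, giving -0.2 dBu.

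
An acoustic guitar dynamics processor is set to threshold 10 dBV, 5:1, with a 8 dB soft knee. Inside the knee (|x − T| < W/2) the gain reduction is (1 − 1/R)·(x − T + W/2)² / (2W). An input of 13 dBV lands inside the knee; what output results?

10.55 dBV

x − T + W/2 = 13 − 10 + 4 = 7.
GR = (1 − 1/5) × 7² / 16 = 0.8 × 49 / 16 = 2.45 dB.
Output = 13 − 2.45 = 10.55 dBV.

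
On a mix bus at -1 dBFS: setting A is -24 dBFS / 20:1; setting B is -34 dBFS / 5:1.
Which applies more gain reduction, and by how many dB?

B, by 4.55 dB

A: overshoot 23 dB → output overshoot 1.15 dB → GR 21.85 dB.
B: overshoot 33 dB → output overshoot 6.6 dB → GR 26.4 dB.
B reduces 4.55 dB more.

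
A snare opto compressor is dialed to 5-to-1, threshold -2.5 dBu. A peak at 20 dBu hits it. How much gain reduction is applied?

20 dBu exceeds the threshold by 22.5 dB.
After 5:1 compression the overshoot becomes 22.5/5 = 4.5 dB.
Gain reduction = 22.5 − 4.5 = 18 dB.

18 dB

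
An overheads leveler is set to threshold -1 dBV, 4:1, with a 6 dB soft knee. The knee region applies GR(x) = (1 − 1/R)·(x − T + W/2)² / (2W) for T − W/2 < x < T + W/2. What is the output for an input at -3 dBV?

-3.0625 dBV

x − T + W/2 = -3 − (-1) + 3 = 1.
GR = (1 − 1/4) × 1² / 12 = 0.75 × 1 / 12 = 0.0625 dB.
Output = -3 − 0.0625 = -3.0625 dBV.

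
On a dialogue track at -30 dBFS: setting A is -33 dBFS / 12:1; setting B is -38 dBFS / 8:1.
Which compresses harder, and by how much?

A: GR = 3 − 3/12 = 2.75 dB.
B: GR = 8 − 8/8 = 7 dB.
Difference: 4.25 dB in favour of B.

B, by 4.25 dB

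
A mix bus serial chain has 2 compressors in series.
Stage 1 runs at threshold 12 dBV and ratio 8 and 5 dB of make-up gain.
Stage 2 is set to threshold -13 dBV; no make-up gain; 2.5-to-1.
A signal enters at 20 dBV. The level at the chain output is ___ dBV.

-0.6 dBV

Stage 1: 20 dBV is 8 dB over 12 dBV; at 8:1 that becomes 1 dB over, giving 13 dBV; +5 dB make-up → 18 dBV.
Stage 2: 31 dB above -13 dBV, reduced 2.5:1 to 12.4 dB above → -0.6 dBV.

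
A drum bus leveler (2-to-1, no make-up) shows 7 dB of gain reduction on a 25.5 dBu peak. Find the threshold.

11.5 dBu

Gain reduction = 25.5 − 18.5 = 7 dB; output overshoot = GR / (R − 1) = 7 / 1 = 7 dB.
Threshold = output − output overshoot = 18.5 − 7 = 11.5 dBu.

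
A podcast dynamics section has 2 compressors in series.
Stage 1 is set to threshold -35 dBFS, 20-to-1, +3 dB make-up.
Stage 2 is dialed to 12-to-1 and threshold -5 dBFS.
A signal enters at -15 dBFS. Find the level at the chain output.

-31 dBFS

Stage 1: 20 dB above -35 dBFS, reduced 20:1 to 1 dB above → -34 dBFS; +3 dB make-up → -31 dBFS.
Stage 2: -31 dBFS ≤ -5 dBFS, so stage 2 doesn't engage; output -31 dBFS.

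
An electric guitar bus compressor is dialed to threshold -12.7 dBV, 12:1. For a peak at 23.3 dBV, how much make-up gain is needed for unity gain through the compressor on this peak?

Without make-up, output = threshold + overshoot/12 = -12.7 + 3 = -9.7 dBV.
Gap to target: 33 dB.

33 dB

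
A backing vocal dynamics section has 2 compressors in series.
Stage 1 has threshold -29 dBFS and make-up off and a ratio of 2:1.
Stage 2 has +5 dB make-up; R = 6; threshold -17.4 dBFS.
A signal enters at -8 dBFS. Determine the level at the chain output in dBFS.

-13.5 dBFS

Stage 1: 21 dB above -29 dBFS, reduced 2:1 to 10.5 dB above → -18.5 dBFS.
Stage 2: below threshold (-18.5 ≤ -17.4); passes unchanged; make-up brings it to -13.5 dBFS.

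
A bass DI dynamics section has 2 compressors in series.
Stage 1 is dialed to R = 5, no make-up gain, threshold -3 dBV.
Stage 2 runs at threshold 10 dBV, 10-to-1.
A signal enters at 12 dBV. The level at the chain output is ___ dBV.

Stage 1: 12 dBV is 15 dB over -3 dBV; at 5:1 that becomes 3 dB over, giving 0 dBV.
Stage 2: below threshold (0 ≤ 10); passes unchanged; output 0 dBV.

0 dBV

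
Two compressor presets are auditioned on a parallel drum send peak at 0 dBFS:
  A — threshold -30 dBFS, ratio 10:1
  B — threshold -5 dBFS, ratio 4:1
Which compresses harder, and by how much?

A: 30 dB over, compressed to 3 dB over, so 27 dB of GR.
B: 5 dB over, compressed to 1.25 dB over, so 3.75 dB of GR.
A reduces 23.25 dB more.

A, by 23.25 dB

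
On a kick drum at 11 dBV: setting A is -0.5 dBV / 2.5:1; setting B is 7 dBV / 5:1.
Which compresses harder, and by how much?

A: overshoot 11.5 dB → output overshoot 4.6 dB → GR 6.9 dB.
B: overshoot 4 dB → output overshoot 0.8 dB → GR 3.2 dB.
A applies 3.7 dB more gain reduction.

A, by 3.7 dB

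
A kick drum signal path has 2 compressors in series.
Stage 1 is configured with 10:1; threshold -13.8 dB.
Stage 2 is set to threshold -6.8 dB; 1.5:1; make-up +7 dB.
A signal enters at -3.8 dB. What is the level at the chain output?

-5.8 dB

Stage 1: -3.8 dB is 10 dB over -13.8 dB; at 10:1 that becomes 1 dB over, giving -12.8 dB.
Stage 2: -12.8 dB ≤ -6.8 dB, so stage 2 doesn't engage; make-up brings it to -5.8 dB.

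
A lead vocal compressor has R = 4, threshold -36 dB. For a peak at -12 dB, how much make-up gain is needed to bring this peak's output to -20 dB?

Overshoot 24 dB → 24/4 = 6 dB after compression, so the compressed level is -36 + 6 = -30 dB.
Make-up = target − compressed = -20 − (-30) = 10 dB.

10 dB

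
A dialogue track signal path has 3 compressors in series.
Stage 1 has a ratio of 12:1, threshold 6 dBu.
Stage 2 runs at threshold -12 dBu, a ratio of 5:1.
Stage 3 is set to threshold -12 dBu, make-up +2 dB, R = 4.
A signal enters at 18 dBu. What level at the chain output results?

-9.05 dBu

Stage 1: overshoot 12 dB → 12/12 = 1 dB → 7 dBu.
Stage 2: 7 dBu is 19 dB over -12 dBu; at 5:1 that becomes 3.8 dB over, giving -8.2 dBu.
Stage 3: 3.8 dB above -12 dBu, reduced 4:1 to 0.95 dB above → -11.05 dBu; +2 dB make-up → -9.05 dBu.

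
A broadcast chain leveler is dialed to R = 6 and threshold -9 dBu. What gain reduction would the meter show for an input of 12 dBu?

The signal is 21 dB above threshold.
A 6:1 ratio leaves 3.5 dB of that excess.
Gain reduction = 21 − 3.5 = 17.5 dB.

17.5 dB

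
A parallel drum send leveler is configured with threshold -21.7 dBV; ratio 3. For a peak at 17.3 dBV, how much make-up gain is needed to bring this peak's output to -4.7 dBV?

Without make-up, output = threshold + overshoot/3 = -21.7 + 13 = -8.7 dBV.
Gap to target: 4 dB.

4 dB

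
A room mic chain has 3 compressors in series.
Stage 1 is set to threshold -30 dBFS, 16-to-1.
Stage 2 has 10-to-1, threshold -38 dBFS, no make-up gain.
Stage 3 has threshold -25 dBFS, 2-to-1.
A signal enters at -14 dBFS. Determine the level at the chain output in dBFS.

Stage 1: -14 dBFS is 16 dB over -30 dBFS; at 16:1 that becomes 1 dB over, giving -29 dBFS.
Stage 2: 9 dB above -38 dBFS, reduced 10:1 to 0.9 dB above → -37.1 dBFS.
Stage 3: below threshold (-37.1 ≤ -25); passes unchanged; output -37.1 dBFS.

-37.1 dBFS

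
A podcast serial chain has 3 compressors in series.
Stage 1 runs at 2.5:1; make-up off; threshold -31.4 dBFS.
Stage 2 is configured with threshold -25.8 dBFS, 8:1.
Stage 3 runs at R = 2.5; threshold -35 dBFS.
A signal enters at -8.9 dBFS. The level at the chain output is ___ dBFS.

-31.15 dBFS

Stage 1: 22.5 dB above -31.4 dBFS, reduced 2.5:1 to 9 dB above → -22.4 dBFS.
Stage 2: overshoot 3.4 dB → 3.4/8 = 0.425 dB → -25.375 dBFS.
Stage 3: overshoot 9.625 dB → 9.625/2.5 = 3.85 dB → -31.15 dBFS.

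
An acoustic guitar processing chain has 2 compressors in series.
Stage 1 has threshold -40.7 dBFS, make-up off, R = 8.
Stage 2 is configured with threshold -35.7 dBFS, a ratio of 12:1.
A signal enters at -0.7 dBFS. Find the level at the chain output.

Stage 1: -0.7 dBFS is 40 dB over -40.7 dBFS; at 8:1 that becomes 5 dB over, giving -35.7 dBFS.
Stage 2: below threshold (-35.7 ≤ -35.7); passes unchanged; output -35.7 dBFS.

-35.7 dBFS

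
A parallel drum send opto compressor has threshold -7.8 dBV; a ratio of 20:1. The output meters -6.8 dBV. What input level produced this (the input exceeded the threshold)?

12.2 dBV

That's 1 dB above the -7.8 dBV threshold.
Undo the ratio: input overshoot = 1 × 20 = 20 dB, giving input = 12.2 dBV.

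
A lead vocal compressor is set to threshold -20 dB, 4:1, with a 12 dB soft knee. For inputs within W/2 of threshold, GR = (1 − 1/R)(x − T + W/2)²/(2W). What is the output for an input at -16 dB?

-19.125 dB

x − T + W/2 = -16 − (-20) + 6 = 10.
GR = (1 − 1/4) × 10² / 24 = 0.75 × 100 / 24 = 3.125 dB.
Output = -16 − 3.125 = -19.125 dB.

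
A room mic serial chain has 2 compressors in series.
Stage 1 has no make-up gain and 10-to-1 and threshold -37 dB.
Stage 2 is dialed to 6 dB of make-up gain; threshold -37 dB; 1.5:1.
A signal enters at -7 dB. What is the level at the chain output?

Stage 1: overshoot 30 dB → 30/10 = 3 dB → -34 dB.
Stage 2: 3 dB above -37 dB, reduced 1.5:1 to 2 dB above → -35 dB; +6 dB make-up → -29 dB.

-29 dB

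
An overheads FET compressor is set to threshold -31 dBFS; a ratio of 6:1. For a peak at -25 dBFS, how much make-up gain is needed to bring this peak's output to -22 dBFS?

Without make-up, output = threshold + overshoot/6 = -31 + 1 = -30 dBFS.
Gap to target: 8 dB.

8 dB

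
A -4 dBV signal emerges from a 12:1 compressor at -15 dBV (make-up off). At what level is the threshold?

Gain reduction = -4 − (-15) = 11 dB; output overshoot = GR / (R − 1) = 11 / 11 = 1 dB.
Threshold = output − output overshoot = -15 − 1 = -16 dBV.

-16 dBV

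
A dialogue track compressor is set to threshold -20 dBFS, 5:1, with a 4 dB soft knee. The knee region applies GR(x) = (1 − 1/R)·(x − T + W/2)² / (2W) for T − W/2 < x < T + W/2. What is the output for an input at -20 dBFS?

x − T + W/2 = -20 − (-20) + 2 = 2.
GR = (1 − 1/5) × 2² / 8 = 0.8 × 4 / 8 = 0.4 dB.
Output = -20 − 0.4 = -20.4 dBFS.

-20.4 dBFS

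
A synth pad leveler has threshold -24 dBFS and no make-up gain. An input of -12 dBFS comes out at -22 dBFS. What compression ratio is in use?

Input overshoot = -12 − (-24) = 12 dB; output overshoot = -22 − (-24) = 2 dB.
Ratio = 12 / 2 = 6.

6:1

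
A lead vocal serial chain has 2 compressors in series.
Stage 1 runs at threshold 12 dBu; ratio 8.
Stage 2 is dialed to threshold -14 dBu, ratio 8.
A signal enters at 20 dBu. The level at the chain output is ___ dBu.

Stage 1: 8 dB above 12 dBu, reduced 8:1 to 1 dB above → 13 dBu.
Stage 2: 13 dBu is 27 dB over -14 dBu; at 8:1 that becomes 3.375 dB over, giving -10.625 dBu.

-10.625 dBu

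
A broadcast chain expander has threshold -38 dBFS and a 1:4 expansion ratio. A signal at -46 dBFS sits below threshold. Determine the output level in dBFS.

The input is 8 dB below the -38 dBFS threshold.
A 1:4 expander multiplies undershoot by 4: 8 × 4 = 32 dB below threshold.
Output = -38 − 32 = -70 dBFS.

-70 dBFS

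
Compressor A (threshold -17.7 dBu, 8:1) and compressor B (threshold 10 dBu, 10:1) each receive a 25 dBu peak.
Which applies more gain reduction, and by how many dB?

A, by 23.8625 dB

A: GR = 42.7 − 42.7/8 = 37.3625 dB.
B: GR = 15 − 15/10 = 13.5 dB.
A reduces 23.8625 dB more.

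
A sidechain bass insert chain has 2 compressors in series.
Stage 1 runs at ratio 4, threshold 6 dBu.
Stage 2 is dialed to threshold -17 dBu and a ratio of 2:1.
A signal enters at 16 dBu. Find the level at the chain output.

-4.25 dBu

Stage 1: 10 dB above 6 dBu, reduced 4:1 to 2.5 dB above → 8.5 dBu.
Stage 2: 8.5 dBu is 25.5 dB over -17 dBu; at 2:1 that becomes 12.75 dB over, giving -4.25 dBu.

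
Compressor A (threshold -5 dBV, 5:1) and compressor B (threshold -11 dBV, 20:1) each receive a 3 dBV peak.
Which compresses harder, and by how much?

B, by 6.9 dB

A: overshoot 8 dB → output overshoot 1.6 dB → GR 6.4 dB.
B: overshoot 14 dB → output overshoot 0.7 dB → GR 13.3 dB.
B applies 6.9 dB more gain reduction.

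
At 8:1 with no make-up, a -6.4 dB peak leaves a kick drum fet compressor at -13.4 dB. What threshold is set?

-14.4 dB

Input is 8 dB above T (since output overshoot × R = input overshoot: (-13.4 − T)·8 = -6.4 − T gives T = -14.4 dB).
Check: -14.4 + (-6.4 − (-14.4))/8 = -14.4 + 1 = -13.4 dB. ✓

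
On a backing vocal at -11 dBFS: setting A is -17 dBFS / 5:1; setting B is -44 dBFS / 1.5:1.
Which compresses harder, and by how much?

A: overshoot 6 dB → output overshoot 1.2 dB → GR 4.8 dB.
B: overshoot 33 dB → output overshoot 22 dB → GR 11 dB.
B applies 6.2 dB more gain reduction.

B, by 6.2 dB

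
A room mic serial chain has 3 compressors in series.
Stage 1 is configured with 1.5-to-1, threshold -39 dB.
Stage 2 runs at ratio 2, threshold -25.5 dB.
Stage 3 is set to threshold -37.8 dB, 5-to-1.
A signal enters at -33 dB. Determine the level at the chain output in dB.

Stage 1: overshoot 6 dB → 6/1.5 = 4 dB → -35 dB.
Stage 2: -35 dB is at or below the -25.5 dB threshold — no compression; output -35 dB.
Stage 3: 2.8 dB above -37.8 dB, reduced 5:1 to 0.56 dB above → -37.24 dB.

-37.24 dB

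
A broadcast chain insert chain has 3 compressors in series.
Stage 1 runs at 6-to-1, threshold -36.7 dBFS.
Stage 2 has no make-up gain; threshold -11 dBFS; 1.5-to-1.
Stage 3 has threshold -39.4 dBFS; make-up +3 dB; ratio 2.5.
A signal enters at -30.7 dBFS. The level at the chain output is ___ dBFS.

-34.92 dBFS

Stage 1: overshoot 6 dB → 6/6 = 1 dB → -35.7 dBFS.
Stage 2: -35.7 dBFS is at or below the -11 dBFS threshold — no compression; output -35.7 dBFS.
Stage 3: overshoot 3.7 dB → 3.7/2.5 = 1.48 dB → -37.92 dBFS; +3 dB make-up → -34.92 dBFS.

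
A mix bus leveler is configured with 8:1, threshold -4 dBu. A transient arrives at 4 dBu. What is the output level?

-3 dBu

The input is 8 dB above the -4 dBu threshold.
8:1 compression reduces that to 8/8 = 1 dB over.
So the level is -4 + 1 = -3 dBu.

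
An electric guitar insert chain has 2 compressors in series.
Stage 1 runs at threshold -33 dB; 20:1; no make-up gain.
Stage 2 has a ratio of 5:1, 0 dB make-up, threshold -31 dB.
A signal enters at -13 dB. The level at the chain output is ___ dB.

Stage 1: overshoot 20 dB → 20/20 = 1 dB → -32 dB.
Stage 2: -32 dB ≤ -31 dB, so stage 2 doesn't engage; output -32 dB.

-32 dB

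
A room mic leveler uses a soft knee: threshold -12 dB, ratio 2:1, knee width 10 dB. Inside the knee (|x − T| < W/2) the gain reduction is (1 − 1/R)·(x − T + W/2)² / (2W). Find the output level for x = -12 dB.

x − T + W/2 = -12 − (-12) + 5 = 5.
GR = (1 − 1/2) × 5² / 20 = 0.5 × 25 / 20 = 0.625 dB.
Output = -12 − 0.625 = -12.625 dB.

-12.625 dB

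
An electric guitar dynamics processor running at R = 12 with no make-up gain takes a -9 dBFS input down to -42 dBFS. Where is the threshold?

Gain reduction = -9 − (-42) = 33 dB; output overshoot = GR / (R − 1) = 33 / 11 = 3 dB.
Threshold = output − output overshoot = -42 − 3 = -45 dBFS.

-45 dBFS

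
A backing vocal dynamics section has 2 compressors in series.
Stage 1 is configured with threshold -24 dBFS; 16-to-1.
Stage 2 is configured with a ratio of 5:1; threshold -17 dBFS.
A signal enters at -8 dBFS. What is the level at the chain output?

Stage 1: -8 dBFS is 16 dB over -24 dBFS; at 16:1 that becomes 1 dB over, giving -23 dBFS.
Stage 2: -23 dBFS ≤ -17 dBFS, so stage 2 doesn't engage; output -23 dBFS.

-23 dBFS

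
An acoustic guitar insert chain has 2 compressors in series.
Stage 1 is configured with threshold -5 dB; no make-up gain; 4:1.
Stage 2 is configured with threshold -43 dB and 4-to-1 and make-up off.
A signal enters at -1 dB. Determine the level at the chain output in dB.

-33.25 dB

Stage 1: -1 dB is 4 dB over -5 dB; at 4:1 that becomes 1 dB over, giving -4 dB.
Stage 2: overshoot 39 dB → 39/4 = 9.75 dB → -33.25 dB.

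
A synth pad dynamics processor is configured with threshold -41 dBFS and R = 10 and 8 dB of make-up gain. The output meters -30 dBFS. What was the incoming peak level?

-11 dBFS

Remove make-up: -30 − 8 = -38 dBFS.
Post-compression overshoot = -38 − (-41) = 3 dB.
Undo the ratio: input overshoot = 3 × 10 = 30 dB, giving input = -11 dBFS.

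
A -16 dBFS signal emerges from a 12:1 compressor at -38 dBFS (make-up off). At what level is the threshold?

Input is 24 dB above T (since output overshoot × R = input overshoot: (-38 − T)·12 = -16 − T gives T = -40 dBFS).
Check: -40 + (-16 − (-40))/12 = -40 + 2 = -38 dBFS. ✓

-40 dBFS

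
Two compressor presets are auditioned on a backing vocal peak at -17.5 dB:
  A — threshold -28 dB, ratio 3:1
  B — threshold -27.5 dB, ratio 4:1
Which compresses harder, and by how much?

B, by 0.5 dB

A: GR = 10.5 − 10.5/3 = 7 dB.
B: GR = 10 − 10/4 = 7.5 dB.
B reduces 0.5 dB more.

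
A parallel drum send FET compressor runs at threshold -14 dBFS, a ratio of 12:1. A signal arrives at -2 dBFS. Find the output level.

Overshoot: -2 − (-14) = 12 dB.
12:1 compression reduces that to 12/12 = 1 dB over.
That puts the output at -13 dBFS.

-13 dBFS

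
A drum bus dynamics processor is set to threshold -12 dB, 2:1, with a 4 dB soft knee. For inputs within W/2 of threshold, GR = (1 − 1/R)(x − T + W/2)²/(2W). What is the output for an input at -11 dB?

-11.5625 dB

x − T + W/2 = -11 − (-12) + 2 = 3.
GR = (1 − 1/2) × 3² / 8 = 0.5 × 9 / 8 = 0.5625 dB.
Output = -11 − 0.5625 = -11.5625 dB.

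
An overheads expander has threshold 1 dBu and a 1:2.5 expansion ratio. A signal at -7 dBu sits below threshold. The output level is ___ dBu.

Below threshold, a 1:2.5 expander applies gain = (2.5−1)×(T − x) of attenuation.
(2.5−1) × 8 = 12 dB, so output = -7 − 12 = -19 dBu.

-19 dBu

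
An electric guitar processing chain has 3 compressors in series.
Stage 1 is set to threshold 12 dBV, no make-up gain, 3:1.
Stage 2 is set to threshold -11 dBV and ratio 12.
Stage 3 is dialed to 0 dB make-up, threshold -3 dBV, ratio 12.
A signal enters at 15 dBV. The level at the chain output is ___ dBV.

-9 dBV

Stage 1: overshoot 3 dB → 3/3 = 1 dB → 13 dBV.
Stage 2: 13 dBV is 24 dB over -11 dBV; at 12:1 that becomes 2 dB over, giving -9 dBV.
Stage 3: -9 dBV is at or below the -3 dBV threshold — no compression; output -9 dBV.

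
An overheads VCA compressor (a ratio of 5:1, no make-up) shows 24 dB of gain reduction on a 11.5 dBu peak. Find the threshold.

-18.5 dBu

Input is 30 dB above T (since output overshoot × R = input overshoot: (-12.5 − T)·5 = 11.5 − T gives T = -18.5 dBu).
Check: -18.5 + (11.5 − (-18.5))/5 = -18.5 + 6 = -12.5 dBu. ✓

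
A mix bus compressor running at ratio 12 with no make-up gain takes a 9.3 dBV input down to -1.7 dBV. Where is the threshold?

Gain reduction = 9.3 − (-1.7) = 11 dB; output overshoot = GR / (R − 1) = 11 / 11 = 1 dB.
Threshold = output − output overshoot = -1.7 − 1 = -2.7 dBV.

-2.7 dBV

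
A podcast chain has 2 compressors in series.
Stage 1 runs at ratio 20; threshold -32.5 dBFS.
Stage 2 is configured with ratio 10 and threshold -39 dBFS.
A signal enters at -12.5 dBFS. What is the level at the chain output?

-38.25 dBFS

Stage 1: overshoot 20 dB → 20/20 = 1 dB → -31.5 dBFS.
Stage 2: overshoot 7.5 dB → 7.5/10 = 0.75 dB → -38.25 dBFS.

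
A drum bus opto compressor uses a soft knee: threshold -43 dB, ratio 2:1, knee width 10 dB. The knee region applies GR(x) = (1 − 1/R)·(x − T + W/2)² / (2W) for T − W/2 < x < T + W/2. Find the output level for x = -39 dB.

-41.025 dB

x − T + W/2 = -39 − (-43) + 5 = 9.
GR = (1 − 1/2) × 9² / 20 = 0.5 × 81 / 20 = 2.025 dB.
Output = -39 − 2.025 = -41.025 dB.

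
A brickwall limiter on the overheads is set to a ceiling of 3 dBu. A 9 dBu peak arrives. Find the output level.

3 dBu

A brickwall limiter is an ∞:1 compressor: any input above the ceiling is clamped to 3 dBu.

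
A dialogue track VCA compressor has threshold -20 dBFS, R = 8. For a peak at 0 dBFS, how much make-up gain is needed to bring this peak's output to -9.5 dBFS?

8 dB

The peak compresses to -20 + 20/8 = -17.5 dBFS.
To reach -9.5 dBFS requires -9.5 − (-17.5) = 8 dB of make-up.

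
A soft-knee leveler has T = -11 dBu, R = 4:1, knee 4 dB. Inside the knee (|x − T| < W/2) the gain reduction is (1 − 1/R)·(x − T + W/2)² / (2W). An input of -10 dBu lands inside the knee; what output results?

-10.84375 dBu

x − T + W/2 = -10 − (-11) + 2 = 3.
GR = (1 − 1/4) × 3² / 8 = 0.75 × 9 / 8 = 0.84375 dB.
Output = -10 − 0.84375 = -10.84375 dBu.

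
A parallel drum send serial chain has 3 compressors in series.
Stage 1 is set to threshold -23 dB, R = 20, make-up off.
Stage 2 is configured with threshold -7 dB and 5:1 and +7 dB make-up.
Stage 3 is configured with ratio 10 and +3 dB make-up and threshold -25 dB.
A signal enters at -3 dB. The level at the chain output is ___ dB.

-21 dB

Stage 1: overshoot 20 dB → 20/20 = 1 dB → -22 dB.
Stage 2: -22 dB ≤ -7 dB, so stage 2 doesn't engage; make-up brings it to -15 dB.
Stage 3: overshoot 10 dB → 10/10 = 1 dB → -24 dB; +3 dB make-up → -21 dB.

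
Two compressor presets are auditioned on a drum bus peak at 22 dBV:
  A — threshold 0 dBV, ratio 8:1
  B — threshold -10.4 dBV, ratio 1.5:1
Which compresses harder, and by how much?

A: overshoot 22 dB → output overshoot 2.75 dB → GR 19.25 dB.
B: overshoot 32.4 dB → output overshoot 21.6 dB → GR 10.8 dB.
A applies 8.45 dB more gain reduction.

A, by 8.45 dB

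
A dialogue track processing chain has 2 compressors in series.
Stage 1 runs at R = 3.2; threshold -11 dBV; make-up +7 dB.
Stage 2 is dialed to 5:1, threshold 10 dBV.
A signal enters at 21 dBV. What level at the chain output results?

6 dBV

Stage 1: 32 dB above -11 dBV, reduced 3.2:1 to 10 dB above → -1 dBV; +7 dB make-up → 6 dBV.
Stage 2: below threshold (6 ≤ 10); passes unchanged; output 6 dBV.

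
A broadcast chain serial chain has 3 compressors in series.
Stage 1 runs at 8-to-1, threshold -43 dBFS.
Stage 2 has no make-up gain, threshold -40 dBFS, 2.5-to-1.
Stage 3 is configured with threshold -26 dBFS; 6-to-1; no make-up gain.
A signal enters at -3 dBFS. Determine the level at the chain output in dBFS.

-39.2 dBFS

Stage 1: -3 dBFS is 40 dB over -43 dBFS; at 8:1 that becomes 5 dB over, giving -38 dBFS.
Stage 2: -38 dBFS is 2 dB over -40 dBFS; at 2.5:1 that becomes 0.8 dB over, giving -39.2 dBFS.
Stage 3: -39.2 dBFS ≤ -26 dBFS, so stage 3 doesn't engage; output -39.2 dBFS.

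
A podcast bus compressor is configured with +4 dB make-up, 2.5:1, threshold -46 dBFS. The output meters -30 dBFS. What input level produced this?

Stripping the +4 dB make-up gives -34 dBFS at the gain stage.
The compressed level sits -34 − (-46) = 12 dB over threshold.
Input overshoot = R × output overshoot = 30 dB → input = -46 + 30 = -16 dBFS.

-16 dBFS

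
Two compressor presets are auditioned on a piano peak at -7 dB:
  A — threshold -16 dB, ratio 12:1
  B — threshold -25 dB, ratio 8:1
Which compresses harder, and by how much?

A: 9 dB over, compressed to 0.75 dB over, so 8.25 dB of GR.
B: 18 dB over, compressed to 2.25 dB over, so 15.75 dB of GR.
B reduces 7.5 dB more.

B, by 7.5 dB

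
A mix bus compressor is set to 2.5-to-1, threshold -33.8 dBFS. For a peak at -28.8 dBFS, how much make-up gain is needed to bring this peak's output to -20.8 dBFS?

Overshoot 5 dB → 5/2.5 = 2 dB after compression, so the compressed level is -33.8 + 2 = -31.8 dBFS.
Make-up = target − compressed = -20.8 − (-31.8) = 11 dB.

11 dB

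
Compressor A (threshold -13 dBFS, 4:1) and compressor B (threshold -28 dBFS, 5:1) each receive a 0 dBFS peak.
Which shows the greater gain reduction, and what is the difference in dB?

A: GR = 13 − 13/4 = 9.75 dB.
B: GR = 28 − 28/5 = 22.4 dB.
B applies 12.65 dB more gain reduction.

B, by 12.65 dB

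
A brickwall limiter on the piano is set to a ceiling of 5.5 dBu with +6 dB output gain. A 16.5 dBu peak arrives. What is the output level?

At ∞:1, everything above 5.5 dBu is held at the ceiling.
Output gain then adds 6 dB: 5.5 + 6 = 11.5 dBu.

11.5 dBu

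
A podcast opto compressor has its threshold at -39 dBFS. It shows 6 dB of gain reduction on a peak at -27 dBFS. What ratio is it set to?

Input overshoot = -27 − (-39) = 12 dB.
Output overshoot = 12 − 6 = 6 dB.
Ratio = input overshoot / output overshoot = 12 / 6 = 2.

2:1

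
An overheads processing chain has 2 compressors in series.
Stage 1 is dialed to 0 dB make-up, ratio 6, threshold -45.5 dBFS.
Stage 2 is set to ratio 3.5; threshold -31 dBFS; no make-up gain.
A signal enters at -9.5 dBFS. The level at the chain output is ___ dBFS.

-39.5 dBFS

Stage 1: overshoot 36 dB → 36/6 = 6 dB → -39.5 dBFS.
Stage 2: -39.5 dBFS is at or below the -31 dBFS threshold — no compression; output -39.5 dBFS.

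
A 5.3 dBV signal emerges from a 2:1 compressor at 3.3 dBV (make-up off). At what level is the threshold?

Let T be the threshold. Output overshoot = (input overshoot)/R, so 3.3 − T = (5.3 − T)/2.
2·(3.3 − T) = 5.3 − T → 1·T = 6.6 − 5.3 = 1.3.
T = 1.3/1 = 1.3 dBV.

1.3 dBV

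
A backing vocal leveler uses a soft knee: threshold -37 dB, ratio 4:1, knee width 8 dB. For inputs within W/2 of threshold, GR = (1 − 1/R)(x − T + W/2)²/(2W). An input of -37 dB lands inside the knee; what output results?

x − T + W/2 = -37 − (-37) + 4 = 4.
GR = (1 − 1/4) × 4² / 16 = 0.75 × 16 / 16 = 0.75 dB.
Output = -37 − 0.75 = -37.75 dB.

-37.75 dB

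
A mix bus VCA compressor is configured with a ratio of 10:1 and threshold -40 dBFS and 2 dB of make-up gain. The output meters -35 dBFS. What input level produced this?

-10 dBFS

Remove make-up: -35 − 2 = -37 dBFS.
That's 3 dB above the -40 dBFS threshold.
Before 10:1 compression the overshoot was 3 × 10 = 30 dB, so input = -40 + 30 = -10 dBFS.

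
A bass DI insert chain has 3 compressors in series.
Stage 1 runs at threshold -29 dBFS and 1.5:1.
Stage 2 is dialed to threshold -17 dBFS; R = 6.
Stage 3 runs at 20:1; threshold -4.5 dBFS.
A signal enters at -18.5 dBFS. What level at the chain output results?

Stage 1: overshoot 10.5 dB → 10.5/1.5 = 7 dB → -22 dBFS.
Stage 2: -22 dBFS ≤ -17 dBFS, so stage 2 doesn't engage; output -22 dBFS.
Stage 3: -22 dBFS ≤ -4.5 dBFS, so stage 3 doesn't engage; output -22 dBFS.

-22 dBFS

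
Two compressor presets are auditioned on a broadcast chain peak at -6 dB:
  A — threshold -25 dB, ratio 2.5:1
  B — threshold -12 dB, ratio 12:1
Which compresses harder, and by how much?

A, by 5.9 dB

A: overshoot 19 dB → output overshoot 7.6 dB → GR 11.4 dB.
B: overshoot 6 dB → output overshoot 0.5 dB → GR 5.5 dB.
Difference: 5.9 dB in favour of A.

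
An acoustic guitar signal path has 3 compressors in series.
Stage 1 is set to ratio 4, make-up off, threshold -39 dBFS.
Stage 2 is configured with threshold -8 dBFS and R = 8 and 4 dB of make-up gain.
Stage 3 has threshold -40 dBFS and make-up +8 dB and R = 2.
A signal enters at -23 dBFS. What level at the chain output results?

Stage 1: -23 dBFS is 16 dB over -39 dBFS; at 4:1 that becomes 4 dB over, giving -35 dBFS.
Stage 2: -35 dBFS ≤ -8 dBFS, so stage 2 doesn't engage; make-up brings it to -31 dBFS.
Stage 3: overshoot 9 dB → 9/2 = 4.5 dB → -35.5 dBFS; +8 dB make-up → -27.5 dBFS.

-27.5 dBFS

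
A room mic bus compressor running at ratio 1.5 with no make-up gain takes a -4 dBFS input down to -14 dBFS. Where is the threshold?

-34 dBFS

Gain reduction = -4 − (-14) = 10 dB; output overshoot = GR / (R − 1) = 10 / 0.5 = 20 dB.
Threshold = output − output overshoot = -14 − 20 = -34 dBFS.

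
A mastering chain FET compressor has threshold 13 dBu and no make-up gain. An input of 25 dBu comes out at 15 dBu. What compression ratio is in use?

6:1

Input overshoot = 25 − 13 = 12 dB; output overshoot = 15 − 13 = 2 dB.
Ratio = 12 / 2 = 6.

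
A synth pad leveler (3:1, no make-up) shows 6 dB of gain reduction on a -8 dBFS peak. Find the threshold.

Input is 9 dB above T (since output overshoot × R = input overshoot: (-14 − T)·3 = -8 − T gives T = -17 dBFS).
Check: -17 + (-8 − (-17))/3 = -17 + 3 = -14 dBFS. ✓

-17 dBFS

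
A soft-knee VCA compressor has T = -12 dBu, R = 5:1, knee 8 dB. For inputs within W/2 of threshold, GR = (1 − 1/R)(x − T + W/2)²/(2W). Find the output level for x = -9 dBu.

x − T + W/2 = -9 − (-12) + 4 = 7.
GR = (1 − 1/5) × 7² / 16 = 0.8 × 49 / 16 = 2.45 dB.
Output = -9 − 2.45 = -11.45 dBu.

-11.45 dBu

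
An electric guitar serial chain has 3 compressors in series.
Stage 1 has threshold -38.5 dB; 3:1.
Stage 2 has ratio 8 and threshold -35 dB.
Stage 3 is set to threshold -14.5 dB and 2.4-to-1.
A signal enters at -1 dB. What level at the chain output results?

-33.875 dB

Stage 1: -1 dB is 37.5 dB over -38.5 dB; at 3:1 that becomes 12.5 dB over, giving -26 dB.
Stage 2: -26 dB is 9 dB over -35 dB; at 8:1 that becomes 1.125 dB over, giving -33.875 dB.
Stage 3: below threshold (-33.875 ≤ -14.5); passes unchanged; output -33.875 dB.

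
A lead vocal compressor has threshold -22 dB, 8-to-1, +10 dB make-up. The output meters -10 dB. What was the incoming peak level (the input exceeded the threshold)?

-6 dB

Stripping the +10 dB make-up gives -20 dB at the gain stage.
Post-compression overshoot = -20 − (-22) = 2 dB.
Input overshoot = R × output overshoot = 16 dB → input = -22 + 16 = -6 dB.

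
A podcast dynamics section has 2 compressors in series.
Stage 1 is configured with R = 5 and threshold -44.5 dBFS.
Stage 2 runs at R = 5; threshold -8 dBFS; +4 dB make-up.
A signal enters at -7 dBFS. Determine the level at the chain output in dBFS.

-33 dBFS

Stage 1: overshoot 37.5 dB → 37.5/5 = 7.5 dB → -37 dBFS.
Stage 2: -37 dBFS ≤ -8 dBFS, so stage 2 doesn't engage; make-up brings it to -33 dBFS.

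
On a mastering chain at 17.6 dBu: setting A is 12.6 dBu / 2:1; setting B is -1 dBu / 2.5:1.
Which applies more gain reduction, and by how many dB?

B, by 8.66 dB

A: 5 dB over, compressed to 2.5 dB over, so 2.5 dB of GR.
B: 18.6 dB over, compressed to 7.44 dB over, so 11.16 dB of GR.
B reduces 8.66 dB more.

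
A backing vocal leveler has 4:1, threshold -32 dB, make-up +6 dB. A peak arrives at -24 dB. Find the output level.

-24 dB sits 8 dB over threshold.
At 4:1 the overshoot is divided by 4, leaving 2 dB above threshold.
That puts the output at -30 dB; make-up adds 6 dB, giving -24 dB.

-24 dB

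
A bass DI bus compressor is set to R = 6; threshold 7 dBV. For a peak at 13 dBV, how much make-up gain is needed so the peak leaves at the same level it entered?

Overshoot 6 dB → 6/6 = 1 dB after compression, so the compressed level is 7 + 1 = 8 dBV.
Make-up = target − compressed = 13 − 8 = 5 dB.

5 dB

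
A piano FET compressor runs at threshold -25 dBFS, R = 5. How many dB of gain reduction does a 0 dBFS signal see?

Overshoot = 0 − (-25) = 25 dB.
At 5:1, output sits 25/5 = 5 dB above threshold.
Gain reduction = 25 − 5 = 20 dB.

20 dB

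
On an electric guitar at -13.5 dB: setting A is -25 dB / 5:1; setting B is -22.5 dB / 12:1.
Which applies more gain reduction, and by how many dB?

A, by 0.95 dB

A: 11.5 dB over, compressed to 2.3 dB over, so 9.2 dB of GR.
B: 9 dB over, compressed to 0.75 dB over, so 8.25 dB of GR.
Difference: 0.95 dB in favour of A.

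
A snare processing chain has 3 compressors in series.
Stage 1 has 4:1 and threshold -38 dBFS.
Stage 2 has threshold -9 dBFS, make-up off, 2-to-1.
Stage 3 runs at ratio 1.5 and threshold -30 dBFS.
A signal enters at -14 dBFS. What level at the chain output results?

Stage 1: -14 dBFS is 24 dB over -38 dBFS; at 4:1 that becomes 6 dB over, giving -32 dBFS.
Stage 2: -32 dBFS is at or below the -9 dBFS threshold — no compression; output -32 dBFS.
Stage 3: below threshold (-32 ≤ -30); passes unchanged; output -32 dBFS.

-32 dBFS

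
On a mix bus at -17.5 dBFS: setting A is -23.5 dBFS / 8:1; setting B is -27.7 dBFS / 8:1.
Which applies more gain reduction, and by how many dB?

B, by 3.675 dB

A: GR = 6 − 6/8 = 5.25 dB.
B: GR = 10.2 − 10.2/8 = 8.925 dB.
B applies 3.675 dB more gain reduction.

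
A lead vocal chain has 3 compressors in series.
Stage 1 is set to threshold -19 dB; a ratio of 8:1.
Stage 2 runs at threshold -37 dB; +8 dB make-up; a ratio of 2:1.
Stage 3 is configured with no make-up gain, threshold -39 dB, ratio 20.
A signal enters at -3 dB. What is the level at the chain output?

Stage 1: 16 dB above -19 dB, reduced 8:1 to 2 dB above → -17 dB.
Stage 2: overshoot 20 dB → 20/2 = 10 dB → -27 dB; +8 dB make-up → -19 dB.
Stage 3: -19 dB is 20 dB over -39 dB; at 20:1 that becomes 1 dB over, giving -38 dB.

-38 dB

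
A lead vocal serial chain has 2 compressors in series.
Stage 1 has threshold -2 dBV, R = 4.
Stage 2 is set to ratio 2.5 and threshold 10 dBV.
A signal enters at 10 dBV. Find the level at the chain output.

Stage 1: 12 dB above -2 dBV, reduced 4:1 to 3 dB above → 1 dBV.
Stage 2: 1 dBV is at or below the 10 dBV threshold — no compression; output 1 dBV.

1 dBV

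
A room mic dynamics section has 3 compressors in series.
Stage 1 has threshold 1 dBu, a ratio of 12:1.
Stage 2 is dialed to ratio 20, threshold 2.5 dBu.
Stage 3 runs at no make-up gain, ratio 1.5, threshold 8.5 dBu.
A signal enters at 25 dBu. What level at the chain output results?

2.525 dBu

Stage 1: overshoot 24 dB → 24/12 = 2 dB → 3 dBu.
Stage 2: 0.5 dB above 2.5 dBu, reduced 20:1 to 0.025 dB above → 2.525 dBu.
Stage 3: 2.525 dBu ≤ 8.5 dBu, so stage 3 doesn't engage; output 2.525 dBu.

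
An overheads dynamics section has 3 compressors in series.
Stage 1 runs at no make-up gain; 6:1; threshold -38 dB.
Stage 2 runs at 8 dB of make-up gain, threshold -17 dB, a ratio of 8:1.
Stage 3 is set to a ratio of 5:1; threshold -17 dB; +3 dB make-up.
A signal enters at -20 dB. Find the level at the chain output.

-24 dB

Stage 1: 18 dB above -38 dB, reduced 6:1 to 3 dB above → -35 dB.
Stage 2: below threshold (-35 ≤ -17); passes unchanged; make-up brings it to -27 dB.
Stage 3: below threshold (-27 ≤ -17); passes unchanged; make-up brings it to -24 dB.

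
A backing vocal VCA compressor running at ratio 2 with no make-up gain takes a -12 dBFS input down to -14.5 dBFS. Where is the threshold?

Input is 5 dB above T (since output overshoot × R = input overshoot: (-14.5 − T)·2 = -12 − T gives T = -17 dBFS).
Check: -17 + (-12 − (-17))/2 = -17 + 2.5 = -14.5 dBFS. ✓

-17 dBFS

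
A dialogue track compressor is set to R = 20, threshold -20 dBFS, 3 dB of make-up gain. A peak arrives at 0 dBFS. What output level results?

-16 dBFS

The input is 20 dB above the -20 dBFS threshold.
The 20 dB excess becomes 1 dB after 20:1 reduction.
That puts the output at -19 dBFS; make-up adds 3 dB, giving -16 dBFS.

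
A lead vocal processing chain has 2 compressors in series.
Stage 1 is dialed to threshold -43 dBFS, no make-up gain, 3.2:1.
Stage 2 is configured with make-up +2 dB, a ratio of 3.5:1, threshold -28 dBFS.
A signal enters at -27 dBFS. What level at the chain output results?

-36 dBFS

Stage 1: 16 dB above -43 dBFS, reduced 3.2:1 to 5 dB above → -38 dBFS.
Stage 2: -38 dBFS is at or below the -28 dBFS threshold — no compression; make-up brings it to -36 dBFS.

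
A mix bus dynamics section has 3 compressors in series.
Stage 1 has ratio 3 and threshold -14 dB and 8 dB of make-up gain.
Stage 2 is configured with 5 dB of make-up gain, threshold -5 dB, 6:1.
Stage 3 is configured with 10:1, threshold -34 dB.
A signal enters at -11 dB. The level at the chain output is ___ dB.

-30.6 dB

Stage 1: -11 dB is 3 dB over -14 dB; at 3:1 that becomes 1 dB over, giving -13 dB; +8 dB make-up → -5 dB.
Stage 2: -5 dB is at or below the -5 dB threshold — no compression; make-up brings it to 0 dB.
Stage 3: 0 dB is 34 dB over -34 dB; at 10:1 that becomes 3.4 dB over, giving -30.6 dB.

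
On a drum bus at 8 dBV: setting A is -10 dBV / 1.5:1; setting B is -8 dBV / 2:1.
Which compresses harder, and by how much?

A: overshoot 18 dB → output overshoot 12 dB → GR 6 dB.
B: overshoot 16 dB → output overshoot 8 dB → GR 8 dB.
Difference: 2 dB in favour of B.

B, by 2 dB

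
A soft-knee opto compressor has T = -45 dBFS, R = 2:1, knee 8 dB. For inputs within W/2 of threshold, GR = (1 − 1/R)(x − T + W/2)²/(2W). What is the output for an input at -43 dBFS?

x − T + W/2 = -43 − (-45) + 4 = 6.
GR = (1 − 1/2) × 6² / 16 = 0.5 × 36 / 16 = 1.125 dB.
Output = -43 − 1.125 = -44.125 dBFS.

-44.125 dBFS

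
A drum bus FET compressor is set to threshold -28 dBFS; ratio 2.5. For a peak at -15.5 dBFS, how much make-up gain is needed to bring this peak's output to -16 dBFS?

7 dB

Without make-up, output = threshold + overshoot/2.5 = -28 + 5 = -23 dBFS.
Gap to target: 7 dB.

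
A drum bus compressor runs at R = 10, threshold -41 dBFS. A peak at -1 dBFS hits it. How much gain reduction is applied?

The signal is 40 dB above threshold.
A 10:1 ratio leaves 4 dB of that excess.
GR = overshoot in − overshoot out = 40 − 4 = 36 dB.

36 dB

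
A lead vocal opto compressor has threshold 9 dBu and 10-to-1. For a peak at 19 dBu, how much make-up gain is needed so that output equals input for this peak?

The peak compresses to 9 + 10/10 = 10 dBu.
To reach 19 dBu requires 19 − 10 = 9 dB of make-up.

9 dB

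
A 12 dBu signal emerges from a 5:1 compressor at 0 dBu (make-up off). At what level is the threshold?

Gain reduction = 12 − 0 = 12 dB; output overshoot = GR / (R − 1) = 12 / 4 = 3 dB.
Threshold = output − output overshoot = 0 − 3 = -3 dBu.

-3 dBu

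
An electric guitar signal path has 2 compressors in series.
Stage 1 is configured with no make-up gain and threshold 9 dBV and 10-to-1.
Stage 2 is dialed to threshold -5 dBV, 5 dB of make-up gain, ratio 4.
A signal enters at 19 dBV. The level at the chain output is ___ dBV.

3.75 dBV

Stage 1: 19 dBV is 10 dB over 9 dBV; at 10:1 that becomes 1 dB over, giving 10 dBV.
Stage 2: 15 dB above -5 dBV, reduced 4:1 to 3.75 dB above → -1.25 dBV; +5 dB make-up → 3.75 dBV.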